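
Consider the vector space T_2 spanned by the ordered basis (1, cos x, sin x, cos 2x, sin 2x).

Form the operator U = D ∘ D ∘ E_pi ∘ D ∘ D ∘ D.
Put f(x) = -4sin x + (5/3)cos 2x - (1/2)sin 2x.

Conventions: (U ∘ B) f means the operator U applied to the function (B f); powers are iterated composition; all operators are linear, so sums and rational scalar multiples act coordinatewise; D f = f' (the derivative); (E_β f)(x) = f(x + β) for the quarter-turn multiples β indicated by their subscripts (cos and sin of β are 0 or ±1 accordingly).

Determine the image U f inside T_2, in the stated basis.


D f = -4cos x - cos 2x - (10/3)sin 2x
D D f = 4sin x - (20/3)cos 2x + 2sin 2x
D D D f = 4cos x + 4cos 2x + (40/3)sin 2x
E_pi (D ∘ D ∘ D) f = -4cos x + 4cos 2x + (40/3)sin 2x
D E_pi (D ∘ D ∘ D) f = 4sin x + (80/3)cos 2x - 8sin 2x
D D E_pi (D ∘ D ∘ D) f = 4cos x - 16cos 2x - (160/3)sin 2x

the image equals g(x) = 4cos x - 16cos 2x - (160/3)sin 2x


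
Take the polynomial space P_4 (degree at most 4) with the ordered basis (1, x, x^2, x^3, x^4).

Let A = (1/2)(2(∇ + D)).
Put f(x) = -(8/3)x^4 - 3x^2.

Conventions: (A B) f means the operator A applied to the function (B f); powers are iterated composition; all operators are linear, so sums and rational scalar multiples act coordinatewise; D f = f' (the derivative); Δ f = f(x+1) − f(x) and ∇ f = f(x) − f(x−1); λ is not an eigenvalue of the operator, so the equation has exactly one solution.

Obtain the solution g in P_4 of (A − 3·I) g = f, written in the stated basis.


the result is g(x) = (8/9)x^4 + (64/27)x^3 + (107/27)x^2 + (332/81)x + 463/243

write g with unknown coordinates in the stated basis and equate coefficients in (A − 3·I) g = f
solving from the highest basis element down gives g = (8/9)x^4 + (64/27)x^3 + (107/27)x^2 + (332/81)x + 463/243
check: A g = (64/9)x^3 + (80/9)x^2 + (332/27)x + 463/81
so A g − 3·g = -(8/3)x^4 - 3x^2 = f ✓


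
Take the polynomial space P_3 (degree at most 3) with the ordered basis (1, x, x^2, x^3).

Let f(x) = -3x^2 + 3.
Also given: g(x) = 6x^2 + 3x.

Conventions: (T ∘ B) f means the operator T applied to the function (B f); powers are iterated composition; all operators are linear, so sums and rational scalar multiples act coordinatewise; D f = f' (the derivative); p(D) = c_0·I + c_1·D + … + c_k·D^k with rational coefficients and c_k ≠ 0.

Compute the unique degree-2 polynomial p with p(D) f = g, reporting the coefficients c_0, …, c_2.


p(D) = -2·I − (1/2)·D − D^2, i.e. c_0 = -2, c_1 = -1/2, c_2 = -1

D^0 f = -3x^2 + 3
D^1 f = -6x
D^2 f = -6
matching coefficients of g against c_0 f + c_1 Df + … from the top degree down determines the c_i
solution: c_0 = -2, c_1 = -1/2, c_2 = -1


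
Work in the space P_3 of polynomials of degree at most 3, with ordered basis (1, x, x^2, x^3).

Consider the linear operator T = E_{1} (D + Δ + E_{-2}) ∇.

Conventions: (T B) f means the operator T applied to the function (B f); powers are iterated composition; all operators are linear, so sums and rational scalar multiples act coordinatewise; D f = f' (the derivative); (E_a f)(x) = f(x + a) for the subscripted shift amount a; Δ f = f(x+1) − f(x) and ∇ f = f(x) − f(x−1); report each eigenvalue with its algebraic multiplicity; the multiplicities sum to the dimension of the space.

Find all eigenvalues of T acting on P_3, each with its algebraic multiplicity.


λ = 0 (multiplicity 4)

image of 1: 0
image of x: 1
image of x^2: 2x + 1
image of x^3: 3x^2 + 3x + 16
the matrix is upper triangular; its diagonal is (0, 0, 0, 0)
for a triangular matrix the eigenvalues are the diagonal entries, with algebraic multiplicity their repetition count


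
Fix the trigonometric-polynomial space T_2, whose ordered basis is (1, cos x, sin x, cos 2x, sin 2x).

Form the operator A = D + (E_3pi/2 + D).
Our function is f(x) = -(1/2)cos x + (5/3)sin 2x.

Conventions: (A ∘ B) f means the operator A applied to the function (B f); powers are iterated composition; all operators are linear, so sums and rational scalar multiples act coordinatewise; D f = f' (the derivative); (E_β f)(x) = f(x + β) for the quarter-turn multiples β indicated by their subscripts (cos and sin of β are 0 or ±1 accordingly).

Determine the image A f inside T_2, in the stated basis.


the result is g(x) = (1/2)sin x + (20/3)cos 2x - (5/3)sin 2x

D f = (1/2)sin x + (10/3)cos 2x
E_3pi/2 f = -(1/2)sin x - (5/3)sin 2x
D f = (1/2)sin x + (10/3)cos 2x
(E_3pi/2 + D) f = (10/3)cos 2x - (5/3)sin 2x
(D + (E_3pi/2 + D)) f = (1/2)sin x + (20/3)cos 2x - (5/3)sin 2x


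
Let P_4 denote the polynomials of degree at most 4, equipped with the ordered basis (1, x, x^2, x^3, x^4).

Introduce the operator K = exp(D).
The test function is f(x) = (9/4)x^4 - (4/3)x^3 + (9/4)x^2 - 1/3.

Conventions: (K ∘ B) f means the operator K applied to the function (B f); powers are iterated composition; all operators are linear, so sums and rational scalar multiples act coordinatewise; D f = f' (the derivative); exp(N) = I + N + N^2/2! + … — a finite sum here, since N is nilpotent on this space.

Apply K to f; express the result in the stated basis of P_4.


the image equals g(x) = (9/4)x^4 + (23/3)x^3 + (47/4)x^2 + (19/2)x + 17/6

order-1 term: 9x^3 - 4x^2 + (9/2)x
order-2 term: (27/2)x^2 - 4x + 9/4
order-3 term: 9x - 4/3
order-4 term: 9/4
the series for exp(D) f terminates at order 4
exp(D) f = (9/4)x^4 + (23/3)x^3 + (47/4)x^2 + (19/2)x + 17/6


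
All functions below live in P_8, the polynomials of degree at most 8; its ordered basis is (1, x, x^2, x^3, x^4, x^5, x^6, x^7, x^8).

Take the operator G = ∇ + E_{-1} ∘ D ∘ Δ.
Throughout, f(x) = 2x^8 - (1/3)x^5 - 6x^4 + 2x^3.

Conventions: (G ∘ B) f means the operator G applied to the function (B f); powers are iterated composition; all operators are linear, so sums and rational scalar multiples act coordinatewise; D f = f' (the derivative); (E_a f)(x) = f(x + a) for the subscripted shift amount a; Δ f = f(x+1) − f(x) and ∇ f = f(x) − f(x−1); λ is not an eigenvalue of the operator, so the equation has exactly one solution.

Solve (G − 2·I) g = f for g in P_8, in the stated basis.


the result is g(x) = -x^8 - 4x^7 - 28x^6 - (419/6)x^5 - (4159/12)x^4 - (1744/3)x^3 - (20945/12)x^2 - (8789/6)x - 2931/2

write g with unknown coordinates in the stated basis and equate coefficients in (G − 2·I) g = f
solving from the highest basis element down gives g = -x^8 - 4x^7 - 28x^6 - (419/6)x^5 - (4159/12)x^4 - (1744/3)x^3 - (20945/12)x^2 - (8789/6)x - 2931/2
check: G g = -8x^7 - 56x^6 - 140x^5 - (4195/6)x^4 - (3482/3)x^3 - (20945/6)x^2 - (8789/3)x - 2931
so G g − 2·g = 2x^8 - (1/3)x^5 - 6x^4 + 2x^3 = f ✓


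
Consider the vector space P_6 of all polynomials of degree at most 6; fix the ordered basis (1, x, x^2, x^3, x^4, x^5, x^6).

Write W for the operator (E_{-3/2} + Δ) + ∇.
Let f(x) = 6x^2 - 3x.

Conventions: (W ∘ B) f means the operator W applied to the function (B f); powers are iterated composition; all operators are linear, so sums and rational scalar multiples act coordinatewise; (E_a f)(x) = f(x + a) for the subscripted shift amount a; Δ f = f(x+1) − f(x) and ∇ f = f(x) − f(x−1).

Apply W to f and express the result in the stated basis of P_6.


g(x) = 6x^2 + 3x + 12

E_{-3/2} f = 6x^2 - 21x + 18
Δ f = 12x + 3
(E_{-3/2} + Δ) f = 6x^2 - 9x + 21
∇ f = 12x - 9
((E_{-3/2} + Δ) + ∇) f = 6x^2 + 3x + 12


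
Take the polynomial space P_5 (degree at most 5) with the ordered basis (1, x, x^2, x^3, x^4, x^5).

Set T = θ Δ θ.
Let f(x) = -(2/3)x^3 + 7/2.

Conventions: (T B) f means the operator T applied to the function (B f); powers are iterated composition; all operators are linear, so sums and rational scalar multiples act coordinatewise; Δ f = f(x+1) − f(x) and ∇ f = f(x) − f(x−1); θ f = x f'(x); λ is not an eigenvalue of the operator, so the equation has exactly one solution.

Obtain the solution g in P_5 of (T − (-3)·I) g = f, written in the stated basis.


write g with unknown coordinates in the stated basis and equate coefficients in (T − (-3)·I) g = f
solving from the highest basis element down gives g = -(2/9)x^3 + (4/3)x^2 - (10/9)x + 7/6
check: T g = -4x^2 + (10/3)x
so T g − (-3)·g = -(2/3)x^3 + 7/2 = f ✓

g(x) = -(2/9)x^3 + (4/3)x^2 - (10/9)x + 7/6


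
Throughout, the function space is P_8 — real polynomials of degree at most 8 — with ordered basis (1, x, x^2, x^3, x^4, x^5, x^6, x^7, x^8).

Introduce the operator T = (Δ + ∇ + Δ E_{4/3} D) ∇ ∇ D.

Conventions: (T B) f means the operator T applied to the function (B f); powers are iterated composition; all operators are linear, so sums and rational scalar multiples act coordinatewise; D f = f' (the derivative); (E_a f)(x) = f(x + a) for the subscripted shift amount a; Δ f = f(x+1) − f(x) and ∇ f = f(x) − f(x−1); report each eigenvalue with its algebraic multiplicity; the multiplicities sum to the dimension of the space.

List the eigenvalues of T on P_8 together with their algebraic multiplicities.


image of 1: 0
image of x: 0
image of x^2: 0
image of x^3: 0
image of x^4: 48
image of x^5: 240x - 120
image of x^6: 720x^2 - 720x + 1680
image of x^7: 1680x^3 - 2520x^2 + 11760x - 1820
image of x^8: 3360x^4 - 6720x^3 + 47040x^2 - 14560x + 211904/9
the matrix is upper triangular; its diagonal is (0, 0, 0, 0, 0, 0, 0, 0, 0)
for a triangular matrix the eigenvalues are the diagonal entries, with algebraic multiplicity their repetition count

λ = 0 (multiplicity 9)


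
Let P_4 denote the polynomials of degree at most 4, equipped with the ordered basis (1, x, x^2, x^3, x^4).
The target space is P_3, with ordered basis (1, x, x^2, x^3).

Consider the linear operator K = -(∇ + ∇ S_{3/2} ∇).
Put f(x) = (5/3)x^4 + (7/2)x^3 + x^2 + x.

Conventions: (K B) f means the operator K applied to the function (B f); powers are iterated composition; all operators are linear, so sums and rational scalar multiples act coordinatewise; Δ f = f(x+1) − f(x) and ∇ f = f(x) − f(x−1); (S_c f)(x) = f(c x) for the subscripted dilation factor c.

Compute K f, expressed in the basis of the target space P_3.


the result is g(x) = -(20/3)x^3 - 68x^2 + (805/12)x - 491/24

∇ f = (20/3)x^3 + (1/2)x^2 - (11/6)x + 11/6
∇ f = (20/3)x^3 + (1/2)x^2 - (11/6)x + 11/6
S_{3/2} ∇ f = (45/2)x^3 + (9/8)x^2 - (11/4)x + 11/6
∇ S_{3/2} ∇ f = (135/2)x^2 - (261/4)x + 149/8
(∇ + ∇ S_{3/2} ∇) f = (20/3)x^3 + 68x^2 - (805/12)x + 491/24
(-(∇ + ∇ S_{3/2} ∇)) f = -(20/3)x^3 - 68x^2 + (805/12)x - 491/24


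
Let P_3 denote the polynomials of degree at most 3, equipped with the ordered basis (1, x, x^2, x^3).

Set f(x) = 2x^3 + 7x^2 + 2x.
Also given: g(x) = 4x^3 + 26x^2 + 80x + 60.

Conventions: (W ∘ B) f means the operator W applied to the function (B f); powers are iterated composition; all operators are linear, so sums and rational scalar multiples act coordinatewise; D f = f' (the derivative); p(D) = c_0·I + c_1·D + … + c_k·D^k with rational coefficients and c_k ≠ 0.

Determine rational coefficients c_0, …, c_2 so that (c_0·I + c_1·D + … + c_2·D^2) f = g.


D^0 f = 2x^3 + 7x^2 + 2x
D^1 f = 6x^2 + 14x + 2
D^2 f = 12x + 14
matching coefficients of g against c_0 f + c_1 Df + … from the top degree down determines the c_i
solution: c_0 = 2, c_1 = 2, c_2 = 4

c_0 = 2, c_1 = 2, c_2 = 4


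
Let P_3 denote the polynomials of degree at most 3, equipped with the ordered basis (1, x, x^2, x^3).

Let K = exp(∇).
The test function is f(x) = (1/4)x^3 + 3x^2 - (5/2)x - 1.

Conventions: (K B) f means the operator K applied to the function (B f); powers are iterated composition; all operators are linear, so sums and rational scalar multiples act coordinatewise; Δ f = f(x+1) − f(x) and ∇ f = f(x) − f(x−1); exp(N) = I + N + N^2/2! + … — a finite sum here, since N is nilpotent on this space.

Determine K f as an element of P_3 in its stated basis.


the image equals g(x) = (1/4)x^3 + (15/4)x^2 + (7/2)x - 15/4

order-1 term: (3/4)x^2 + (21/4)x - 21/4
order-2 term: (3/4)x + 9/4
order-3 term: 1/4
the series for exp(∇) f terminates at order 3
exp(∇) f = (1/4)x^3 + (15/4)x^2 + (7/2)x - 15/4


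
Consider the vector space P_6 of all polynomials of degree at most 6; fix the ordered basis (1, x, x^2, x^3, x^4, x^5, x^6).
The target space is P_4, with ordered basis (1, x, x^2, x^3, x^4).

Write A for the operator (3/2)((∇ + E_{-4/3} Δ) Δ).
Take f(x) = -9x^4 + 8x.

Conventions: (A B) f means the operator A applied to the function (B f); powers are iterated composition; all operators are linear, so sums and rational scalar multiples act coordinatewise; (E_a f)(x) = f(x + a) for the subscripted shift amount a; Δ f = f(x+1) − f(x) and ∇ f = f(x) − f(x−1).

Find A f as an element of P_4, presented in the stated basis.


Δ f = -36x^3 - 54x^2 - 36x - 1
∇ Δ f = -108x^2 - 18
Δ Δ f = -108x^2 - 216x - 126
E_{-4/3} Δ Δ f = -108x^2 + 72x - 30
(∇ + E_{-4/3} Δ) Δ f = -216x^2 + 72x - 48
((3/2)((∇ + E_{-4/3} Δ) Δ)) f = -324x^2 + 108x - 72

the image equals g(x) = -324x^2 + 108x - 72


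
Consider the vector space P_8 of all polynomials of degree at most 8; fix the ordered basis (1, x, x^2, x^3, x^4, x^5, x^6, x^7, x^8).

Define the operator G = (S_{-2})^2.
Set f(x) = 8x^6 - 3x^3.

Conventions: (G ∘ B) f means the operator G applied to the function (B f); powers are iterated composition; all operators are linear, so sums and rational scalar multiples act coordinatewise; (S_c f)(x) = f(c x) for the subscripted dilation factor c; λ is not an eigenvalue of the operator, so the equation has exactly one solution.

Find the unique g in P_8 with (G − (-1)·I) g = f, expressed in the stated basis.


the image equals g(x) = (8/4097)x^6 - (3/65)x^3

write g with unknown coordinates in the stated basis and equate coefficients in (G − (-1)·I) g = f
solving from the highest basis element down gives g = (8/4097)x^6 - (3/65)x^3
check: G g = (32768/4097)x^6 - (192/65)x^3
so G g − (-1)·g = 8x^6 - 3x^3 = f ✓


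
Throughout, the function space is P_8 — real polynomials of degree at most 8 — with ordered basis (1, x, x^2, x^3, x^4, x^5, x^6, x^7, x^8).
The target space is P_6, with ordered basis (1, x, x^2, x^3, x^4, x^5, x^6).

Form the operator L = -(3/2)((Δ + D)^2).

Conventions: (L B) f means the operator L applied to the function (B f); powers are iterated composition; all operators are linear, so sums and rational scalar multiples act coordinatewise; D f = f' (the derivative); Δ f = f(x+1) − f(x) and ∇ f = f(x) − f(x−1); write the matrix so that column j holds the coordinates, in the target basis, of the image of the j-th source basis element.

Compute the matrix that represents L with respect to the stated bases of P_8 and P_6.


image of 1: 0
image of x: 0
image of x^2: -12
image of x^3: -36x - 18
image of x^4: -72x^2 - 72x - 33
image of x^5: -120x^3 - 180x^2 - 165x - 60
image of x^6: -180x^4 - 360x^3 - 495x^2 - 360x - 111
image of x^7: -252x^5 - 630x^4 - 1155x^3 - 1260x^2 - 777x - 210
image of x^8: -336x^6 - 1008x^5 - 2310x^4 - 3360x^3 - 3108x^2 - 1680x - 405
each image's coordinates form column j of the matrix

the matrix is [[0, 0, -12, -18, -33, -60, -111, -210, -405]; [0, 0, 0, -36, -72, -165, -360, -777, -1680]; [0, 0, 0, 0, -72, -180, -495, -1260, -3108]; [0, 0, 0, 0, 0, -120, -360, -1155, -3360]; [0, 0, 0, 0, 0, 0, -180, -630, -2310]; [0, 0, 0, 0, 0, 0, 0, -252, -1008]; [0, 0, 0, 0, 0, 0, 0, 0, -336]] (rows listed top to bottom)


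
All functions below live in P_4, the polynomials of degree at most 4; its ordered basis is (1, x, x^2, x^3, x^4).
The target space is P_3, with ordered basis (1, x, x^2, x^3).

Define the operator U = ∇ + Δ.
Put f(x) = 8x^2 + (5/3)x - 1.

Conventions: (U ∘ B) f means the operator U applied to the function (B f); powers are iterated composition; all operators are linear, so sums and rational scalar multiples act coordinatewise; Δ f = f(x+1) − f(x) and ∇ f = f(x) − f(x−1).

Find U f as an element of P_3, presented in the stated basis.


the image equals g(x) = 32x + 10/3

∇ f = 16x - 19/3
Δ f = 16x + 29/3
(∇ + Δ) f = 32x + 10/3


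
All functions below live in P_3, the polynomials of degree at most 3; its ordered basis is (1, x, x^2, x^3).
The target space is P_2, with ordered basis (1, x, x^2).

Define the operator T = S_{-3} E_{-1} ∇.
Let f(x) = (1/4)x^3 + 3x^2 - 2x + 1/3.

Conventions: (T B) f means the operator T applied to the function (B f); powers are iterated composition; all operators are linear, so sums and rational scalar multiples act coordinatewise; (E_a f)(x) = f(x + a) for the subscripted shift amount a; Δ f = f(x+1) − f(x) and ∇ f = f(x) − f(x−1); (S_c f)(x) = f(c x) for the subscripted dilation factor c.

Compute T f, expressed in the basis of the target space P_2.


∇ f = (3/4)x^2 + (21/4)x - 19/4
E_{-1} ∇ f = (3/4)x^2 + (15/4)x - 37/4
S_{-3} E_{-1} ∇ f = (27/4)x^2 - (45/4)x - 37/4

the result is g(x) = (27/4)x^2 - (45/4)x - 37/4


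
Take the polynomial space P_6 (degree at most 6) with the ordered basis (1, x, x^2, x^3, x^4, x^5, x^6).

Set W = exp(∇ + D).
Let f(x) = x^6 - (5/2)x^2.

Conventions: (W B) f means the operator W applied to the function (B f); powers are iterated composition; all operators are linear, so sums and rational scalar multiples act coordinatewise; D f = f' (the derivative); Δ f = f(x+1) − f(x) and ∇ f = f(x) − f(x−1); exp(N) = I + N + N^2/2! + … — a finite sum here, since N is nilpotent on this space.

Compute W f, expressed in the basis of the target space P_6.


order-1 term: 12x^5 - 15x^4 + 20x^3 - 15x^2 - 4x + 3/2
order-2 term: 60x^4 - 120x^3 + 165x^2 - 120x + 27
order-3 term: 160x^3 - 360x^2 + 420x - 195
order-4 term: 240x^2 - 480x + 340
order-5 term: 192x - 240
order-6 term: 64
the series for exp(∇ + D) f terminates at order 6
exp(∇ + D) f = x^6 + 12x^5 + 45x^4 + 60x^3 + (55/2)x^2 + 8x - 5/2

the image equals g(x) = x^6 + 12x^5 + 45x^4 + 60x^3 + (55/2)x^2 + 8x - 5/2


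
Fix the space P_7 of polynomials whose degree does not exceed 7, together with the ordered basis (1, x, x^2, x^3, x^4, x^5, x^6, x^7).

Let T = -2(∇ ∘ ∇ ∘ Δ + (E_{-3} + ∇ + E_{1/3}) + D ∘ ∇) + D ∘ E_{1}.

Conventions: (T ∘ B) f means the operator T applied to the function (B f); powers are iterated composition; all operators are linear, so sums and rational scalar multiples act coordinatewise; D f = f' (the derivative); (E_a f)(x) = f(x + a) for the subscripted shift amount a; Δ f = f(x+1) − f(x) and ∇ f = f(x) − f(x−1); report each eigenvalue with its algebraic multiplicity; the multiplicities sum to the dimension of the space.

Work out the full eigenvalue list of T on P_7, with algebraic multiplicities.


image of 1: -4
image of x: -4x + 13/3
image of x^2: -4x^2 + (26/3)x - 164/9
image of x^3: -4x^3 + 13x^2 - (164/3)x + 1321/27
image of x^4: -4x^4 + (52/3)x^3 - (328/3)x^2 + (5284/27)x - 11342/81
image of x^5: -4x^5 + (65/3)x^4 - (1640/9)x^3 + (13210/27)x^2 - (56710/81)x + 106675/243
image of x^6: -4x^6 + 26x^5 - (820/3)x^4 + (26420/27)x^3 - (56710/27)x^2 + (213350/81)x - 978320/729
image of x^7: -4x^7 + (91/3)x^6 - (1148/3)x^5 + (46235/27)x^4 - (396970/81)x^3 + (746725/81)x^2 - (6848240/729)x + 9056365/2187
the matrix is upper triangular; its diagonal is (-4, -4, -4, -4, -4, -4, -4, -4)
for a triangular matrix the eigenvalues are the diagonal entries, with algebraic multiplicity their repetition count

λ = -4 (multiplicity 8)


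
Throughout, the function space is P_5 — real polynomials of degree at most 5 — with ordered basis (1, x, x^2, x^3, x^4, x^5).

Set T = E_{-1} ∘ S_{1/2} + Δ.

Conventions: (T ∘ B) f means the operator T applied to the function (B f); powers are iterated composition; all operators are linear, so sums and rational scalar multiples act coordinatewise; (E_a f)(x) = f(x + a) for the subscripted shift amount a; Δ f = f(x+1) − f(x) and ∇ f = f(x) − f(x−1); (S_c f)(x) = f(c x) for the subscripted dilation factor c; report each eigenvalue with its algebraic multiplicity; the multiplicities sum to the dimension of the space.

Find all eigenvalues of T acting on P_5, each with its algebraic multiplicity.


λ = 1/32 (multiplicity 1), λ = 1/16 (multiplicity 1), λ = 1/8 (multiplicity 1), λ = 1/4 (multiplicity 1), λ = 1/2 (multiplicity 1), λ = 1 (multiplicity 1)

image of 1: 1
image of x: (1/2)x + 1/2
image of x^2: (1/4)x^2 + (3/2)x + 5/4
image of x^3: (1/8)x^3 + (21/8)x^2 + (27/8)x + 7/8
image of x^4: (1/16)x^4 + (15/4)x^3 + (51/8)x^2 + (15/4)x + 17/16
image of x^5: (1/32)x^5 + (155/32)x^4 + (165/16)x^3 + (155/16)x^2 + (165/32)x + 31/32
the matrix is upper triangular; its diagonal is (1, 1/2, 1/4, 1/8, 1/16, 1/32)
for a triangular matrix the eigenvalues are the diagonal entries, with algebraic multiplicity their repetition count


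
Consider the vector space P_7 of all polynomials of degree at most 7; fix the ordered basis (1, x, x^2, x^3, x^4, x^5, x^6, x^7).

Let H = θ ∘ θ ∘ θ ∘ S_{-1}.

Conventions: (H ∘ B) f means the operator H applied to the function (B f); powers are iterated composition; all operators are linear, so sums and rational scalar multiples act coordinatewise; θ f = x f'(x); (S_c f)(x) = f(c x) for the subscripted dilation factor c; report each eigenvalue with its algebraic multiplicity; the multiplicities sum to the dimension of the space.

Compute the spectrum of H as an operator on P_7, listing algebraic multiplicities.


image of 1: 0
image of x: -x
image of x^2: 8x^2
image of x^3: -27x^3
image of x^4: 64x^4
image of x^5: -125x^5
image of x^6: 216x^6
image of x^7: -343x^7
the matrix is upper triangular; its diagonal is (0, -1, 8, -27, 64, -125, 216, -343)
for a triangular matrix the eigenvalues are the diagonal entries, with algebraic multiplicity their repetition count

λ = -343 (multiplicity 1), λ = -125 (multiplicity 1), λ = -27 (multiplicity 1), λ = -1 (multiplicity 1), λ = 0 (multiplicity 1), λ = 8 (multiplicity 1), λ = 64 (multiplicity 1), λ = 216 (multiplicity 1)


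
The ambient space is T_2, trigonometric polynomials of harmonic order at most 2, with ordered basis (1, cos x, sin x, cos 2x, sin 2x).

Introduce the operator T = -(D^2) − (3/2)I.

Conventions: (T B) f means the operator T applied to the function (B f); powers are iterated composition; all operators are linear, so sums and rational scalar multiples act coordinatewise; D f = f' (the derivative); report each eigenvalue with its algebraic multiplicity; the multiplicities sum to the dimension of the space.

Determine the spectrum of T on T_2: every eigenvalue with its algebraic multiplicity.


image of 1: -3/2
image of cos x: -(1/2)cos x
image of sin x: -(1/2)sin x
image of cos 2x: (5/2)cos 2x
image of sin 2x: (5/2)sin 2x
the matrix is diagonal; its diagonal is (-3/2, -1/2, -1/2, 5/2, 5/2)
for a triangular matrix the eigenvalues are the diagonal entries, with algebraic multiplicity their repetition count

λ = -3/2 (multiplicity 1), λ = -1/2 (multiplicity 2), λ = 5/2 (multiplicity 2)


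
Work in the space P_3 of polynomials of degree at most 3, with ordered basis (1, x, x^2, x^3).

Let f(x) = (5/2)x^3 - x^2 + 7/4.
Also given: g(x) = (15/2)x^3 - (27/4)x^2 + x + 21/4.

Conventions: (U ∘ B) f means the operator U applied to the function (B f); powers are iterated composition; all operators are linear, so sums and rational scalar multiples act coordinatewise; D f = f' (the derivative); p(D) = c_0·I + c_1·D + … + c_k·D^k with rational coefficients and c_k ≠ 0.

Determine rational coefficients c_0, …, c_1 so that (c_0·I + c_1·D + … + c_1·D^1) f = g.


D^0 f = (5/2)x^3 - x^2 + 7/4
D^1 f = (15/2)x^2 - 2x
matching coefficients of g against c_0 f + c_1 Df + … from the top degree down determines the c_i
solution: c_0 = 3, c_1 = -1/2

p(D) = 3·I − (1/2)·D, i.e. c_0 = 3, c_1 = -1/2


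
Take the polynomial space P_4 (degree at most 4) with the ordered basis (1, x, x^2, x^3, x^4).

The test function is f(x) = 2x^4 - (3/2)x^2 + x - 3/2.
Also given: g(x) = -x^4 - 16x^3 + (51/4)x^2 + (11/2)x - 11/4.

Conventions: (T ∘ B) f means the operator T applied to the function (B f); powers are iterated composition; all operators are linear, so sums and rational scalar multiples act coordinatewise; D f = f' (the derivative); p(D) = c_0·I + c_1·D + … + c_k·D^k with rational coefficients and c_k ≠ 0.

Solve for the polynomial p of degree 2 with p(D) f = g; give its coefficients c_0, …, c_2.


p(D) = -(1/2)·I − 2·D + (1/2)·D^2, i.e. c_0 = -1/2, c_1 = -2, c_2 = 1/2

D^0 f = 2x^4 - (3/2)x^2 + x - 3/2
D^1 f = 8x^3 - 3x + 1
D^2 f = 24x^2 - 3
matching coefficients of g against c_0 f + c_1 Df + … from the top degree down determines the c_i
solution: c_0 = -1/2, c_1 = -2, c_2 = 1/2


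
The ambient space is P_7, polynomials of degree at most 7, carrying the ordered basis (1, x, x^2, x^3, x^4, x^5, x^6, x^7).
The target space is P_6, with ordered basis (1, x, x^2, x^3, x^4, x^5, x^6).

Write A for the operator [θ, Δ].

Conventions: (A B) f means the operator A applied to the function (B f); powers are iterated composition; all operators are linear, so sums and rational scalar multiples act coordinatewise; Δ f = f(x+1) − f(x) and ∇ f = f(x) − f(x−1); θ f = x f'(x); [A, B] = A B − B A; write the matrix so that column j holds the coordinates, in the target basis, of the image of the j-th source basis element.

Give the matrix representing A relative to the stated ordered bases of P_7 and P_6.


image of 1: 0
image of x: -1
image of x^2: -2x - 2
image of x^3: -3x^2 - 6x - 3
image of x^4: -4x^3 - 12x^2 - 12x - 4
image of x^5: -5x^4 - 20x^3 - 30x^2 - 20x - 5
image of x^6: -6x^5 - 30x^4 - 60x^3 - 60x^2 - 30x - 6
image of x^7: -7x^6 - 42x^5 - 105x^4 - 140x^3 - 105x^2 - 42x - 7
each image's coordinates form column j of the matrix

the matrix is [[0, -1, -2, -3, -4, -5, -6, -7]; [0, 0, -2, -6, -12, -20, -30, -42]; [0, 0, 0, -3, -12, -30, -60, -105]; [0, 0, 0, 0, -4, -20, -60, -140]; [0, 0, 0, 0, 0, -5, -30, -105]; [0, 0, 0, 0, 0, 0, -6, -42]; [0, 0, 0, 0, 0, 0, 0, -7]] (rows listed top to bottom)


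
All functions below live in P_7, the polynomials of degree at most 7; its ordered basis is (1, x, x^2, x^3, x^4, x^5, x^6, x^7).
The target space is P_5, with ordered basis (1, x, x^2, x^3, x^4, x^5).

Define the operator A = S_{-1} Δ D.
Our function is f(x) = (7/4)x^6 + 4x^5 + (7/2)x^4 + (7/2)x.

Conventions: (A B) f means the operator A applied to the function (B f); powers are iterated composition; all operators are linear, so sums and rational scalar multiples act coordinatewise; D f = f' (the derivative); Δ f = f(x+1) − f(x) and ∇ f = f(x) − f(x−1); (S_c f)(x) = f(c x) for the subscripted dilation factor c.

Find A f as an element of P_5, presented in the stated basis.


D f = (21/2)x^5 + 20x^4 + 14x^3 + 7/2
Δ D f = (105/2)x^4 + 185x^3 + 267x^2 + (349/2)x + 89/2
S_{-1} Δ D f = (105/2)x^4 - 185x^3 + 267x^2 - (349/2)x + 89/2

the image equals g(x) = (105/2)x^4 - 185x^3 + 267x^2 - (349/2)x + 89/2


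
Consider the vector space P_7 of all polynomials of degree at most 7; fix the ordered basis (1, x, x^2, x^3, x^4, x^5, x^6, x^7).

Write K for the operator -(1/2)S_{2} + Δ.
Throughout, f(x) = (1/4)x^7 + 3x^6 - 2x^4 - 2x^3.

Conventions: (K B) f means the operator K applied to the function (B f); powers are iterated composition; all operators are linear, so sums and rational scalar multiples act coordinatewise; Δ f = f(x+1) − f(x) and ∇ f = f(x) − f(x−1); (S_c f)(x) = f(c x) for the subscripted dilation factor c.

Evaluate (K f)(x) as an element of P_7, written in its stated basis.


g(x) = -16x^7 - (377/4)x^6 + (93/4)x^5 + (279/4)x^4 + (275/4)x^3 + (129/4)x^2 + (23/4)x - 3/4

S_{2} f = 32x^7 + 192x^6 - 32x^4 - 16x^3
(-(1/2)S_{2}) f = -16x^7 - 96x^6 + 16x^4 + 8x^3
Δ f = (7/4)x^6 + (93/4)x^5 + (215/4)x^4 + (243/4)x^3 + (129/4)x^2 + (23/4)x - 3/4
(-(1/2)S_{2} + Δ) f = -16x^7 - (377/4)x^6 + (93/4)x^5 + (279/4)x^4 + (275/4)x^3 + (129/4)x^2 + (23/4)x - 3/4


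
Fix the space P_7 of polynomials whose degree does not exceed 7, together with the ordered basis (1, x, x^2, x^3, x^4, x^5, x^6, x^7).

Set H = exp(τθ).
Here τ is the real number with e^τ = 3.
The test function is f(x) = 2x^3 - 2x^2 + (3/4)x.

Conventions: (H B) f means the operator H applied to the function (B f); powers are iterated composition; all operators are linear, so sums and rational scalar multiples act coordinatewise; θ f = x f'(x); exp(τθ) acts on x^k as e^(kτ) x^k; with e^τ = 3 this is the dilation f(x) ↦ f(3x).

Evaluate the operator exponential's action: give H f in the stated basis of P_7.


the image equals g(x) = 54x^3 - 18x^2 + (9/4)x

exp(τθ) x^k = e^(kτ) x^k; with e^τ = 3 this sends x^k to 3^k x^k
x ↦ 3 x
x^2 ↦ 9 x^2
x^3 ↦ 27 x^3
applying this coordinatewise to f: exp(τθ) f = 54x^3 - 18x^2 + (9/4)x


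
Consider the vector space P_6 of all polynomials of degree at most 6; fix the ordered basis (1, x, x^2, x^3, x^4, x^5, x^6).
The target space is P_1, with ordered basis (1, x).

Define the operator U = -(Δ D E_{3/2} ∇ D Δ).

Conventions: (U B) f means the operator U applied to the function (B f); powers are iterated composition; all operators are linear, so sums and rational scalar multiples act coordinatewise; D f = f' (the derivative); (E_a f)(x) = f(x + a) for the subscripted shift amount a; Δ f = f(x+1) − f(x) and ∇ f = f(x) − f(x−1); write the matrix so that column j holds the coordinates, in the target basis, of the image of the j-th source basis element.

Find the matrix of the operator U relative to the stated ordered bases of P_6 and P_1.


the matrix is [[0, 0, 0, 0, 0, -120, -1440]; [0, 0, 0, 0, 0, 0, -720]] (rows listed top to bottom)

image of 1: 0
image of x: 0
image of x^2: 0
image of x^3: 0
image of x^4: 0
image of x^5: -120
image of x^6: -720x - 1440
each image's coordinates form column j of the matrix


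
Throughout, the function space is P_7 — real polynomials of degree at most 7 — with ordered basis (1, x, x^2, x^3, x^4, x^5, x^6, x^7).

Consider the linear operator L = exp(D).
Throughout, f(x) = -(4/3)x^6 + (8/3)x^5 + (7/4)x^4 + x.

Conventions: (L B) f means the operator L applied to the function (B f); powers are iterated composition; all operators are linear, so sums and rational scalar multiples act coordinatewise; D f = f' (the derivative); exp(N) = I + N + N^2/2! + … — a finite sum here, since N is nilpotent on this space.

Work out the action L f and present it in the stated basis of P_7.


order-1 term: -8x^5 + (40/3)x^4 + 7x^3 + 1
order-2 term: -20x^4 + (80/3)x^3 + (21/2)x^2
order-3 term: -(80/3)x^3 + (80/3)x^2 + 7x
order-4 term: -20x^2 + (40/3)x + 7/4
order-5 term: -8x + 8/3
order-6 term: -4/3
the series for exp(D) f terminates at order 6
exp(D) f = -(4/3)x^6 - (16/3)x^5 - (59/12)x^4 + 7x^3 + (103/6)x^2 + (40/3)x + 49/12

the result is g(x) = -(4/3)x^6 - (16/3)x^5 - (59/12)x^4 + 7x^3 + (103/6)x^2 + (40/3)x + 49/12


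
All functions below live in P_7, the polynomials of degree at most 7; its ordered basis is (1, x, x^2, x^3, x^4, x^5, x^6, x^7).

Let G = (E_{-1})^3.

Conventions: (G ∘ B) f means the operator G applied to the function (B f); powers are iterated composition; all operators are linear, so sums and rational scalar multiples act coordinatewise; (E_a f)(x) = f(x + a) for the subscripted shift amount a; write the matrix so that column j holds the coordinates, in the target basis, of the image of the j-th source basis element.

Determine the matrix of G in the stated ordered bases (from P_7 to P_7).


image of 1: 1
image of x: x - 3
image of x^2: x^2 - 6x + 9
image of x^3: x^3 - 9x^2 + 27x - 27
image of x^4: x^4 - 12x^3 + 54x^2 - 108x + 81
image of x^5: x^5 - 15x^4 + 90x^3 - 270x^2 + 405x - 243
image of x^6: x^6 - 18x^5 + 135x^4 - 540x^3 + 1215x^2 - 1458x + 729
image of x^7: x^7 - 21x^6 + 189x^5 - 945x^4 + 2835x^3 - 5103x^2 + 5103x - 2187
each image's coordinates form column j of the matrix

the matrix is [[1, -3, 9, -27, 81, -243, 729, -2187]; [0, 1, -6, 27, -108, 405, -1458, 5103]; [0, 0, 1, -9, 54, -270, 1215, -5103]; [0, 0, 0, 1, -12, 90, -540, 2835]; [0, 0, 0, 0, 1, -15, 135, -945]; [0, 0, 0, 0, 0, 1, -18, 189]; [0, 0, 0, 0, 0, 0, 1, -21]; [0, 0, 0, 0, 0, 0, 0, 1]] (rows listed top to bottom)


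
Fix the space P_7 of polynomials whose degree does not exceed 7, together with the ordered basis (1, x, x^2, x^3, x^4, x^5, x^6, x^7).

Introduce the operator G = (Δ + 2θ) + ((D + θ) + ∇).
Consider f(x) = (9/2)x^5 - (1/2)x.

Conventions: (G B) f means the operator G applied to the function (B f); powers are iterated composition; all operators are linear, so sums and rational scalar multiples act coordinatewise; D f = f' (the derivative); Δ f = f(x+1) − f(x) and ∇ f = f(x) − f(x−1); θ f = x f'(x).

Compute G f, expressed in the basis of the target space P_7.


Δ f = (45/2)x^4 + 45x^3 + 45x^2 + (45/2)x + 4
θ f = (45/2)x^5 - (1/2)x
(2θ) f = 45x^5 - x
(Δ + 2θ) f = 45x^5 + (45/2)x^4 + 45x^3 + 45x^2 + (43/2)x + 4
D f = (45/2)x^4 - 1/2
θ f = (45/2)x^5 - (1/2)x
(D + θ) f = (45/2)x^5 + (45/2)x^4 - (1/2)x - 1/2
∇ f = (45/2)x^4 - 45x^3 + 45x^2 - (45/2)x + 4
((D + θ) + ∇) f = (45/2)x^5 + 45x^4 - 45x^3 + 45x^2 - 23x + 7/2
((Δ + 2θ) + ((D + θ) + ∇)) f = (135/2)x^5 + (135/2)x^4 + 90x^2 - (3/2)x + 15/2

the image equals g(x) = (135/2)x^5 + (135/2)x^4 + 90x^2 - (3/2)x + 15/2


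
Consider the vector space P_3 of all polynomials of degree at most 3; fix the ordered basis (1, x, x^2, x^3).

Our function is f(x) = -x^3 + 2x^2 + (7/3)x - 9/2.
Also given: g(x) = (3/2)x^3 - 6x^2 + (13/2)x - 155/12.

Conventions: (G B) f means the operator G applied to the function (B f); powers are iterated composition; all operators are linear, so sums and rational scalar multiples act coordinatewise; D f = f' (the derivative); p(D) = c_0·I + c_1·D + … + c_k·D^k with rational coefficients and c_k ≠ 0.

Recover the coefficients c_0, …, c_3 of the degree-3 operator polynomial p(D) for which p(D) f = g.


p(D) = -(3/2)·I + D − D^2 + 3·D^3, i.e. c_0 = -3/2, c_1 = 1, c_2 = -1, c_3 = 3

D^0 f = -x^3 + 2x^2 + (7/3)x - 9/2
D^1 f = -3x^2 + 4x + 7/3
D^2 f = -6x + 4
D^3 f = -6
matching coefficients of g against c_0 f + c_1 Df + … from the top degree down determines the c_i
solution: c_0 = -3/2, c_1 = 1, c_2 = -1, c_3 = 3


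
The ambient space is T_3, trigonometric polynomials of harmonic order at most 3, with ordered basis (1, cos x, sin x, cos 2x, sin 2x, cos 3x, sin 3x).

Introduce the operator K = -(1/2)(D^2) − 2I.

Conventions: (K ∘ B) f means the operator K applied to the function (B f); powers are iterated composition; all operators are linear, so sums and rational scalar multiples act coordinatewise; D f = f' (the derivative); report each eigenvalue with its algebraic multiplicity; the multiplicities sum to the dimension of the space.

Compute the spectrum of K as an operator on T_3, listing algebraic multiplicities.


image of 1: -2
image of cos x: -(3/2)cos x
image of sin x: -(3/2)sin x
image of cos 2x: 0
image of sin 2x: 0
image of cos 3x: (5/2)cos 3x
image of sin 3x: (5/2)sin 3x
the matrix is diagonal; its diagonal is (-2, -3/2, -3/2, 0, 0, 5/2, 5/2)
for a triangular matrix the eigenvalues are the diagonal entries, with algebraic multiplicity their repetition count

λ = -2 (multiplicity 1), λ = -3/2 (multiplicity 2), λ = 0 (multiplicity 2), λ = 5/2 (multiplicity 2)


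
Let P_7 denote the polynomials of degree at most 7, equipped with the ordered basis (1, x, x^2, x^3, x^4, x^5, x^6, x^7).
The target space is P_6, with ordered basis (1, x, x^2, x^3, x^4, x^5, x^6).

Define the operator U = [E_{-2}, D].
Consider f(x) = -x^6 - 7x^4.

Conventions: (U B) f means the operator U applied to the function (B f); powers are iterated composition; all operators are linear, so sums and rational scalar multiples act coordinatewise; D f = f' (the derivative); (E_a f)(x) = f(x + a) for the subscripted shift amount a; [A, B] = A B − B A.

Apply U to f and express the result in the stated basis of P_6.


the result is g(x) = 0

D f = -6x^5 - 28x^3
E_{-2} D f = -6x^5 + 60x^4 - 268x^3 + 648x^2 - 816x + 416
E_{-2} f = -x^6 + 12x^5 - 67x^4 + 216x^3 - 408x^2 + 416x - 176
D E_{-2} f = -6x^5 + 60x^4 - 268x^3 + 648x^2 - 816x + 416
[E_{-2}, D] f = 0


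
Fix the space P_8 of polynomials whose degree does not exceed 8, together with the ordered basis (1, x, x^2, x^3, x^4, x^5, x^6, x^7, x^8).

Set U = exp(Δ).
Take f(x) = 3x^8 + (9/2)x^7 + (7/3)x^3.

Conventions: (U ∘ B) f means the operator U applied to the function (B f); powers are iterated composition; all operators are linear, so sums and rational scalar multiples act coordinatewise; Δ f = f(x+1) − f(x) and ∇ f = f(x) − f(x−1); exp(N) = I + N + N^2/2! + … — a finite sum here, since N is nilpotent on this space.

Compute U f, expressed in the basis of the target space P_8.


order-1 term: 24x^7 + (231/2)x^6 + (525/2)x^5 + (735/2)x^4 + (651/2)x^3 + (371/2)x^2 + (125/2)x + 59/6
order-2 term: 84x^6 + (1197/2)x^5 + (3885/2)x^4 + (7245/2)x^3 + (8043/2)x^2 + (4991/2)x + 1343/2
order-3 term: 168x^5 + (2835/2)x^4 + 5145x^3 + (19845/2)x^2 + 10059x + 25529/6
order-4 term: 210x^4 + (3675/2)x^3 + 6405x^2 + (20895/2)x + 6678
order-5 term: 168x^3 + (2709/2)x^2 + (7665/2)x + 3780
order-6 term: 84x^2 + (1071/2)x + 1785/2
order-7 term: 24x + 177/2
order-8 term: 3
the series for exp(Δ) f terminates at order 8
exp(Δ) f = 3x^8 + (57/2)x^7 + (399/2)x^6 + 1029x^5 + (7875/2)x^4 + (66605/6)x^3 + 21973x^2 + (54913/2)x + 98269/6

the image equals g(x) = 3x^8 + (57/2)x^7 + (399/2)x^6 + 1029x^5 + (7875/2)x^4 + (66605/6)x^3 + 21973x^2 + (54913/2)x + 98269/6


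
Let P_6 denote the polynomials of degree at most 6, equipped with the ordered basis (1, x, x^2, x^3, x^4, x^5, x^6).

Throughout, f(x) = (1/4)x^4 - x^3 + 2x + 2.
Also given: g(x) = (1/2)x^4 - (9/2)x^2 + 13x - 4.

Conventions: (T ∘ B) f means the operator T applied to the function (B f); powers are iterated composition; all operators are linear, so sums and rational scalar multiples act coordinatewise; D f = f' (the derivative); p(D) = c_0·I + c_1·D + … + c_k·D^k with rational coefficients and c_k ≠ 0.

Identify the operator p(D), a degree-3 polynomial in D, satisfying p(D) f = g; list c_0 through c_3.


p(D) = 2·I + 2·D + (1/2)·D^2 + 2·D^3, i.e. c_0 = 2, c_1 = 2, c_2 = 1/2, c_3 = 2

D^0 f = (1/4)x^4 - x^3 + 2x + 2
D^1 f = x^3 - 3x^2 + 2
D^2 f = 3x^2 - 6x
D^3 f = 6x - 6
matching coefficients of g against c_0 f + c_1 Df + … from the top degree down determines the c_i
solution: c_0 = 2, c_1 = 2, c_2 = 1/2, c_3 = 2


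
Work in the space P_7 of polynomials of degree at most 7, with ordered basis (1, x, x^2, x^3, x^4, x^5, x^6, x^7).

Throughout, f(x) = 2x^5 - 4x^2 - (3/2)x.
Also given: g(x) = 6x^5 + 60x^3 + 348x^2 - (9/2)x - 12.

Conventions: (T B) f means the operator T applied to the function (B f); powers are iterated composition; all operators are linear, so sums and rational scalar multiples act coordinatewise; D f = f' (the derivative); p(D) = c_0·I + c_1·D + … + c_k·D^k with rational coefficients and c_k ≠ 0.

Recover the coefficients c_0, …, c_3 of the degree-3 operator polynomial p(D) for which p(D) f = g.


c_0 = 3, c_1 = 0, c_2 = 3/2, c_3 = 3

D^0 f = 2x^5 - 4x^2 - (3/2)x
D^1 f = 10x^4 - 8x - 3/2
D^2 f = 40x^3 - 8
D^3 f = 120x^2
matching coefficients of g against c_0 f + c_1 Df + … from the top degree down determines the c_i
solution: c_0 = 3, c_1 = 0, c_2 = 3/2, c_3 = 3


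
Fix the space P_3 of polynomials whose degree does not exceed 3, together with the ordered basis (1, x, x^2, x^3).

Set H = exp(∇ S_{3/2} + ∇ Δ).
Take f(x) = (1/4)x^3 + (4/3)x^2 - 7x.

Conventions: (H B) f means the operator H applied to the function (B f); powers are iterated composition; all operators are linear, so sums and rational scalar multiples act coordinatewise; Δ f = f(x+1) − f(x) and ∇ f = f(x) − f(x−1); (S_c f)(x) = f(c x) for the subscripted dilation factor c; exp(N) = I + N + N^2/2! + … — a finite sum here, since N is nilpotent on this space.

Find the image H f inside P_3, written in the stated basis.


order-1 term: (81/32)x^2 + (159/32)x - 959/96
order-2 term: (729/128)x + 873/256
order-3 term: 729/256
the series for exp(∇ S_{3/2} + ∇ Δ) f terminates at order 3
exp(∇ S_{3/2} + ∇ Δ) f = (1/4)x^3 + (371/96)x^2 + (469/128)x - 1433/384

the image equals g(x) = (1/4)x^3 + (371/96)x^2 + (469/128)x - 1433/384
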